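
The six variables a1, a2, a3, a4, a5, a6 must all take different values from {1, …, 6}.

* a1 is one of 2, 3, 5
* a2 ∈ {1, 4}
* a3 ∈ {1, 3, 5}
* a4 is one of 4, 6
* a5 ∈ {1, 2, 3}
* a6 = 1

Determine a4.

6

a6 must be 1 (only option left). So a2, a3, a5 can't be 1.
a2 must be 4 (only option left). Remove 4 from a4.
So a4 = 6.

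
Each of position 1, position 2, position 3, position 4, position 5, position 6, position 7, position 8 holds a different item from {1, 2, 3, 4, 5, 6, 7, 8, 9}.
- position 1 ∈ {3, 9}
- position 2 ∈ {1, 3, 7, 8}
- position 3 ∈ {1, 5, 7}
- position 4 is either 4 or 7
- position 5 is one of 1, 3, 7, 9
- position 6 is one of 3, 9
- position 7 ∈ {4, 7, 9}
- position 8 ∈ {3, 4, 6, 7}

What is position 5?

The 8 variables draw from only 8 values {1, 3, 4, 5, 6, 7, 8, 9}, so each is used; only position 3 can be 5, hence position 3 = 5.
The 7 still-open variables together cover exactly {1, 3, 4, 6, 7, 8, 9} — 7 values for 7 variables — and 6 appears only in position 8's list, so position 8 = 6.
Among the 6 still-open variables, 8 fits only position 2 (and all 6 values in {1, 3, 4, 7, 8, 9} must be used), so position 2 = 8.
Among the 5 still-open variables, 1 fits only position 5 (and all 5 values in {1, 3, 4, 7, 9} must be used), so position 5 = 1.

1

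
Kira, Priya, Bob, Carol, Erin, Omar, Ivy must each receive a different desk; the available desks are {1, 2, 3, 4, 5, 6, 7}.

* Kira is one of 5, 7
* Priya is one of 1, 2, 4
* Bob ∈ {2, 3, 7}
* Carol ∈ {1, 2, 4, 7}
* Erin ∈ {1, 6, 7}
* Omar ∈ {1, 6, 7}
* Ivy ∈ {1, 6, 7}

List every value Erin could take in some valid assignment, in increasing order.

The 7 variables draw from only 7 values {1, 2, 3, 4, 5, 6, 7}, so each is used; only Bob can be 3, hence Bob = 3.
The 6 still-open variables draw from only 6 values {1, 2, 4, 5, 6, 7}, so each is used; only Kira can be 5, hence Kira = 5.
The 3 variables Erin, Omar, Ivy are confined to {1, 6, 7}, which locks those values in; drop them from Priya, Carol.
No further eliminations apply; Erin can still be any of 1, 6, 7.

1, 6, 7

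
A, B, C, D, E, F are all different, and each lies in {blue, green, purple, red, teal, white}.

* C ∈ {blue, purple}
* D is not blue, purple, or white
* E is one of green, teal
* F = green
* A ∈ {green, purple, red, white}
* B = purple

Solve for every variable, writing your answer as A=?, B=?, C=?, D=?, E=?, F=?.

B must be purple (only option left). So A, C can't be purple.
C's domain is down to {blue}, so C = blue.
F's domain is down to {green}, so F = green. So A, D, E can't be green.
E has just one choice, so E = teal. Strike teal from D.
D has just one choice, so D = red. Remove red from A.
A's domain is down to {white}, so A = white.

A=white, B=purple, C=blue, D=red, E=teal, F=green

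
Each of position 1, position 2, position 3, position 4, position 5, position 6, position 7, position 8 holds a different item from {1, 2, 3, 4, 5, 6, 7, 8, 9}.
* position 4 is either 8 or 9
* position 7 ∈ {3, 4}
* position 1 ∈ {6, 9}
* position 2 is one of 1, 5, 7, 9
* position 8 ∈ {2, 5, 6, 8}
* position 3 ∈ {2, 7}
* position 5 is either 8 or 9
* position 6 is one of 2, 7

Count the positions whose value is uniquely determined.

position 3 and position 6 share exactly the 2 values {2, 7}; by pigeonhole those values go to them, so strike 2, 7 from position 2, position 8.
The 2 variables position 4 and position 5 are confined to {8, 9}, which locks those values in; drop them from position 1, position 2, position 8.
position 1 has just one choice, so position 1 = 6. So position 8 can't be 6.
position 8 has just one choice, so position 8 = 5. So position 2 can't be 5.
position 2 has just one choice, so position 2 = 1.
Determined: position 1=6, position 2=1, position 8=5. The other positions each still have more than one consistent value. That makes 3.

3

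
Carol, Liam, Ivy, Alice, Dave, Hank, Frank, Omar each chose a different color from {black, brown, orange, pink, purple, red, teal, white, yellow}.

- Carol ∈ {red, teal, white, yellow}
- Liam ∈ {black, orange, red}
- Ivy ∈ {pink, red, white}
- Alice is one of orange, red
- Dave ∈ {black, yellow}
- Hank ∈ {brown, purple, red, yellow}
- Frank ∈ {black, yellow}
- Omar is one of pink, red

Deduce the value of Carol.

teal

The 2 variables Dave and Frank are confined to {black, yellow}, which locks those values in; drop them from Carol, Liam, Hank.
The 2 variables Liam and Alice are confined to {orange, red}, which locks those values in; drop them from Carol, Ivy, Hank, Omar.
Omar has just one choice, so Omar = pink. Strike pink from Ivy.
Ivy's domain is down to {white}, so Ivy = white. Strike white from Carol.
So Carol = teal.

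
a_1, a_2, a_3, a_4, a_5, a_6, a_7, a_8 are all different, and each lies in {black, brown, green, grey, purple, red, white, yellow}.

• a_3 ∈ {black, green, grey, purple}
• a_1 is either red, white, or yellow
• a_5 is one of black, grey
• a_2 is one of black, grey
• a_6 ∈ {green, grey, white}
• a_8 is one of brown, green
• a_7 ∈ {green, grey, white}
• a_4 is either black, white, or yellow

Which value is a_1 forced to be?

red

The 8 variables together cover exactly {black, brown, green, grey, purple, red, white, yellow} — 8 values for 8 variables — and brown appears only in a_8's list, so a_8 = brown.
The 7 still-open variables draw from only 7 values {black, green, grey, purple, red, white, yellow}, so each is used; only a_3 can be purple, hence a_3 = purple.
Among the 6 still-open variables, red fits only a_1 (and all 6 values in {black, green, grey, red, white, yellow} must be used), so a_1 = red.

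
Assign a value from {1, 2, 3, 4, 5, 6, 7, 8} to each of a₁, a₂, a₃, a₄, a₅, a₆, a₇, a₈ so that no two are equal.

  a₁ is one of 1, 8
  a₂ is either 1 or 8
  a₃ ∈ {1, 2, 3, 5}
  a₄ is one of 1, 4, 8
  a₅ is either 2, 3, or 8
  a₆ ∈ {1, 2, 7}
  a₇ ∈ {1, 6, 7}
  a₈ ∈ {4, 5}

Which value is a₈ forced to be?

5

The 8 variables draw from only 8 values {1, 2, 3, 4, 5, 6, 7, 8}, so each is used; only a₇ can be 6, hence a₇ = 6.
Among the 7 still-open variables, 7 fits only a₆ (and all 7 values in {1, 2, 3, 4, 5, 7, 8} must be used), so a₆ = 7.
a₁ and a₂ share exactly the 2 values {1, 8}; by pigeonhole those values go to them, so strike 1, 8 from a₃, a₄, a₅.
That leaves a₄ = 4. Remove 4 from a₈.
So a₈ = 5.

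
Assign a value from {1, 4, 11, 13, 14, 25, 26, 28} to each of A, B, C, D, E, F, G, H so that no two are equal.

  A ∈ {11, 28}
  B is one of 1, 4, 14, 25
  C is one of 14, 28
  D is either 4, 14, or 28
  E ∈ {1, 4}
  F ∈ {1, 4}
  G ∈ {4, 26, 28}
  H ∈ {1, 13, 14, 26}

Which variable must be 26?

G

The 8 variables draw from only 8 values {1, 4, 11, 13, 14, 25, 26, 28}, so each is used; only A can be 11, hence A = 11.
The 7 still-open variables draw from only 7 values {1, 4, 13, 14, 25, 26, 28}, so each is used; only H can be 13, hence H = 13.
Among the 6 still-open variables, 25 fits only B (and all 6 values in {1, 4, 14, 25, 26, 28} must be used), so B = 25.
Among the 5 still-open variables, 26 fits only G (and all 5 values in {1, 4, 14, 26, 28} must be used), so G = 26.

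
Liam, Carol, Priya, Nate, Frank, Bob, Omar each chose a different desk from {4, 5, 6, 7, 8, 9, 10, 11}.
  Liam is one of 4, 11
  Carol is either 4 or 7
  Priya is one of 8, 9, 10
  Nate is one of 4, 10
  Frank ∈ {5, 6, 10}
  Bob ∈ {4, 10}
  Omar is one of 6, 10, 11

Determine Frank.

5

Nate and Bob share exactly the 2 values {4, 10}; by pigeonhole those values go to them, so strike 4, 10 from Liam, Carol, Priya, Frank, Omar.
Liam must be 11 (only option left). So Omar can't be 11.
Carol has just one choice, so Carol = 7.
That leaves Omar = 6. Strike 6 from Frank.
So Frank = 5.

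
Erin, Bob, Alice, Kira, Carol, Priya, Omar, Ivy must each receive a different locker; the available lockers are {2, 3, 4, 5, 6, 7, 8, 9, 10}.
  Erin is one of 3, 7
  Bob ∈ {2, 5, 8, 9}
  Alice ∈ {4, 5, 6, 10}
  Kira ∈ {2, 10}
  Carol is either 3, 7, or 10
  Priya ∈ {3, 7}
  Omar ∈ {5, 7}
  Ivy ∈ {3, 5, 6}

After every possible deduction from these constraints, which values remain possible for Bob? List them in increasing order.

8, 9

Erin and Priya between them cover only {3, 7} — a naked pair. Remove those values from Carol, Omar, Ivy.
Carol must be 10 (only option left). Strike 10 from Alice, Kira.
Omar must be 5 (only option left). So Bob, Alice, Ivy can't be 5.
Ivy's domain is down to {6}, so Ivy = 6. Remove 6 from Alice.
Alice's domain is down to {4}, so Alice = 4.
Kira has just one choice, so Kira = 2. Remove 2 from Bob.
No further eliminations apply; Bob can still be any of 8, 9.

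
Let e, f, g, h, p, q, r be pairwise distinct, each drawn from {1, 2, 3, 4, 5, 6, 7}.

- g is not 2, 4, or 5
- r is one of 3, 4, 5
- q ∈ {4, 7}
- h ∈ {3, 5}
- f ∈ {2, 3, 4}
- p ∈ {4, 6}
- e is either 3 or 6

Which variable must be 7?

The 7 variables together cover exactly {1, 2, 3, 4, 5, 6, 7} — 7 values for 7 variables — and 1 appears only in g's list, so g = 1.
The 6 still-open variables draw from only 6 values {2, 3, 4, 5, 6, 7}, so each is used; only f can be 2, hence f = 2.
The 5 still-open variables draw from only 5 values {3, 4, 5, 6, 7}, so each is used; only q can be 7, hence q = 7.

q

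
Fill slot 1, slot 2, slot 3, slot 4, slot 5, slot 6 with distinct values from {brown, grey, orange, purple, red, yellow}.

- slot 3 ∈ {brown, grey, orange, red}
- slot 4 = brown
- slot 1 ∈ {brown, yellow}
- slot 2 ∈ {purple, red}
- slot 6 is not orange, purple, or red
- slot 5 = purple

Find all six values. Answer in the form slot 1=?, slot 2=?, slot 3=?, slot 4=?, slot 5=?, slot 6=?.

slot 1=yellow, slot 2=red, slot 3=orange, slot 4=brown, slot 5=purple, slot 6=grey

slot 4's domain is down to {brown}, so slot 4 = brown. Eliminate brown elsewhere: slot 1, slot 3, slot 6.
slot 5 has just one choice, so slot 5 = purple. Strike purple from slot 2.
slot 1's domain is down to {yellow}, so slot 1 = yellow. So slot 6 can't be yellow.
slot 2 must be red (only option left). So slot 3 can't be red.
slot 6 must be grey (only option left). Strike grey from slot 3.
slot 3's domain is down to {orange}, so slot 3 = orange.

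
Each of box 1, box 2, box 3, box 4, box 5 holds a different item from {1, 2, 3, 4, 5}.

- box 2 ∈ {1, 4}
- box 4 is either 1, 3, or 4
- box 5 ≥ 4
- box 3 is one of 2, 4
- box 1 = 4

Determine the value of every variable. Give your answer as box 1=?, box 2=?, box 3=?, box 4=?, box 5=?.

box 1 has just one choice, so box 1 = 4. Eliminate 4 elsewhere: box 2, box 3, box 4, box 5.
That leaves box 2 = 1. Remove 1 from box 4.
box 3 must be 2 (only option left).
box 4's domain is down to {3}, so box 4 = 3.
box 5 must be 5 (only option left).

box 1=4, box 2=1, box 3=2, box 4=3, box 5=5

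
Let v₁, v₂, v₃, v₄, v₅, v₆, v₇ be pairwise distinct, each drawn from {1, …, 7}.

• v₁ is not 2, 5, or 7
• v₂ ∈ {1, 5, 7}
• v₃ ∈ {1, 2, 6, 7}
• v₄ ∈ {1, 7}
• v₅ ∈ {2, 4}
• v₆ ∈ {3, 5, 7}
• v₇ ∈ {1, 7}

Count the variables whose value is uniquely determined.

2

v₄ and v₇ between them cover only {1, 7} — a naked pair. Remove those values from v₁, v₂, v₃, v₆.
That leaves v₂ = 5. So v₆ can't be 5.
v₆'s domain is down to {3}, so v₆ = 3. Remove 3 from v₁.
Determined: v₂=5, v₆=3. The other variables each still have more than one consistent value. That makes 2.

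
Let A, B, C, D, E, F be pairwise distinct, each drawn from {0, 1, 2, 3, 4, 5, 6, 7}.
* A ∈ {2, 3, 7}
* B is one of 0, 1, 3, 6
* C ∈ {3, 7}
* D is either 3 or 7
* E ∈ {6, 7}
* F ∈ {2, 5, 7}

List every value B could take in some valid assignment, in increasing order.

C and D share exactly the 2 values {3, 7}; by pigeonhole those values go to them, so strike 3, 7 from A, B, E, F.
A has just one choice, so A = 2. So F can't be 2.
E must be 6 (only option left). Eliminate 6 elsewhere: B.
F has just one choice, so F = 5.
No further eliminations apply; B can still be any of 0, 1.

0, 1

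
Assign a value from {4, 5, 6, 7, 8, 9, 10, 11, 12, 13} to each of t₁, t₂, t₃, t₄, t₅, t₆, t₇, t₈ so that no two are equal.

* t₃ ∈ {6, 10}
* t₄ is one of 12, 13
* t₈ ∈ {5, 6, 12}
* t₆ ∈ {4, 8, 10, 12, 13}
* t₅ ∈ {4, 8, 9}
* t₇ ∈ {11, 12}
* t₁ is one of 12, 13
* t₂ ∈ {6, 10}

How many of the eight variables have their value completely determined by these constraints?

2

t₁ and t₄ share exactly the 2 values {12, 13}; by pigeonhole those values go to them, so strike 12, 13 from t₆, t₇, t₈.
t₇ has just one choice, so t₇ = 11.
The 2 variables t₂ and t₃ are confined to {6, 10}, which locks those values in; drop them from t₆, t₈.
That leaves t₈ = 5.
Determined: t₇=11, t₈=5. The other variables each still have more than one consistent value. That makes 2.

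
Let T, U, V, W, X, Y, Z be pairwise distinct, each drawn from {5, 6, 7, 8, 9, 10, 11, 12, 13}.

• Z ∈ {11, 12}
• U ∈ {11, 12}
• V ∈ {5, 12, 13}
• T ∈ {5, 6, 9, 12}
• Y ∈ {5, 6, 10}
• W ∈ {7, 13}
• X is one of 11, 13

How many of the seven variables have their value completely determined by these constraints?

U and Z between them cover only {11, 12} — a naked pair. Remove those values from T, V, X.
X has just one choice, so X = 13. So V, W can't be 13.
V's domain is down to {5}, so V = 5. So T, Y can't be 5.
That leaves W = 7.
Determined: V=5, W=7, X=13. The other variables each still have more than one consistent value. That makes 3.

3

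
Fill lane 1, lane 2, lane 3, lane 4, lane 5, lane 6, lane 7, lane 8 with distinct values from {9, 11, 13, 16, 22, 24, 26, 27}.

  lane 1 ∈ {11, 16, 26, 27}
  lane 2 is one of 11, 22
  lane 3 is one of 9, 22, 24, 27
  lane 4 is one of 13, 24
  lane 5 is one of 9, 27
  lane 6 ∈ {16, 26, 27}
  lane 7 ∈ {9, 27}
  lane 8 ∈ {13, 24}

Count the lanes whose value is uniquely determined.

lane 4 and lane 8 share exactly the 2 values {13, 24}; by pigeonhole those values go to them, so strike 13, 24 from lane 3.
The 2 variables lane 5 and lane 7 are confined to {9, 27}, which locks those values in; drop them from lane 1, lane 3, lane 6.
lane 3 must be 22 (only option left). Strike 22 from lane 2.
lane 2 must be 11 (only option left). Remove 11 from lane 1.
Determined: lane 2=11, lane 3=22. The other lanes each still have more than one consistent value. That makes 2.

2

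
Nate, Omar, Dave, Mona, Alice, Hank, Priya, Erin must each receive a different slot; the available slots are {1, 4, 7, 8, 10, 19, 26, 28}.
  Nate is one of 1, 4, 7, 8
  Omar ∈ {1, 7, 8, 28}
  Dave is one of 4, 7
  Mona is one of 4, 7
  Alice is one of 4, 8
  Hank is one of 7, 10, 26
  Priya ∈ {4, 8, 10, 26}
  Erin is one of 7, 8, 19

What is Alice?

8

The 8 variables draw from only 8 values {1, 4, 7, 8, 10, 19, 26, 28}, so each is used; only Erin can be 19, hence Erin = 19.
Among the 7 still-open variables, 28 fits only Omar (and all 7 values in {1, 4, 7, 8, 10, 26, 28} must be used), so Omar = 28.
Among the 6 still-open variables, 1 fits only Nate (and all 6 values in {1, 4, 7, 8, 10, 26} must be used), so Nate = 1.
Dave and Mona between them cover only {4, 7} — a naked pair. Remove those values from Alice, Hank, Priya.
So Alice = 8.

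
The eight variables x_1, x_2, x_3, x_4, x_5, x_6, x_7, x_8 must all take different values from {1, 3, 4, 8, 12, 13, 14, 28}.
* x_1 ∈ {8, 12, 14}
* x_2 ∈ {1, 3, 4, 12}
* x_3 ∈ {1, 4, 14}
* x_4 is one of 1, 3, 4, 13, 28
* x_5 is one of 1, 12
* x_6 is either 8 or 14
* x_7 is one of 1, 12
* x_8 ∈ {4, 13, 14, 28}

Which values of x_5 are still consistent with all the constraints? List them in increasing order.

1, 12

x_5 and x_7 share exactly the 2 values {1, 12}; by pigeonhole those values go to them, so strike 1, 12 from x_1, x_2, x_3, x_4.
x_1 and x_6 between them cover only {8, 14} — a naked pair. Remove those values from x_3, x_8.
x_3's domain is down to {4}, so x_3 = 4. Strike 4 from x_2, x_4, x_8.
x_2 has just one choice, so x_2 = 3. So x_4 can't be 3.
No further eliminations apply; x_5 can still be any of 1, 12.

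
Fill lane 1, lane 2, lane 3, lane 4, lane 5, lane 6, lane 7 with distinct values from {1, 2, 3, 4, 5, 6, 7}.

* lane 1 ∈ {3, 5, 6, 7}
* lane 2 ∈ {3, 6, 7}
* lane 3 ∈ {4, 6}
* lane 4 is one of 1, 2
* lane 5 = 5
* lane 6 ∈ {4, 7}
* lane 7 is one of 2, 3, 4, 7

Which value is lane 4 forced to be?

lane 5's domain is down to {5}, so lane 5 = 5. Strike 5 from lane 1.
The 6 still-open variables draw from only 6 values {1, 2, 3, 4, 6, 7}, so each is used; only lane 4 can be 1, hence lane 4 = 1.

1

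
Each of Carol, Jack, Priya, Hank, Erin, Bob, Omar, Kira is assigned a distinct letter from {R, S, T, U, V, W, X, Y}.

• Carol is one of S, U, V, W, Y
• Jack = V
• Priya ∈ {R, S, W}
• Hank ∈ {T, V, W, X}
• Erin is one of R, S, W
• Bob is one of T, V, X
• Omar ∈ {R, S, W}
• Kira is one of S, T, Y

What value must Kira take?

Jack's domain is down to {V}, so Jack = V. Strike V from Carol, Hank, Bob.
Among the 7 still-open variables, U fits only Carol (and all 7 values in {R, S, T, U, W, X, Y} must be used), so Carol = U.
The 6 still-open variables draw from only 6 values {R, S, T, W, X, Y}, so each is used; only Kira can be Y, hence Kira = Y.

Y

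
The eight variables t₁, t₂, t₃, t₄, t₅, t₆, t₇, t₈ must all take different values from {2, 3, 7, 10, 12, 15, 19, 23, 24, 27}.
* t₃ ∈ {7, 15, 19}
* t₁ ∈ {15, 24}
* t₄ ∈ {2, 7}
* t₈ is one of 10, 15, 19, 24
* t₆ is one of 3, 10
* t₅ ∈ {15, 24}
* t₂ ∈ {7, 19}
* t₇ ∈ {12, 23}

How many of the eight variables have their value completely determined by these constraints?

The 2 variables t₁ and t₅ are confined to {15, 24}, which locks those values in; drop them from t₃, t₈.
t₂ and t₃ between them cover only {7, 19} — a naked pair. Remove those values from t₄, t₈.
t₄ has just one choice, so t₄ = 2.
t₈ has just one choice, so t₈ = 10. Remove 10 from t₆.
t₆ has just one choice, so t₆ = 3.
Determined: t₄=2, t₆=3, t₈=10. The other variables each still have more than one consistent value. That makes 3.

3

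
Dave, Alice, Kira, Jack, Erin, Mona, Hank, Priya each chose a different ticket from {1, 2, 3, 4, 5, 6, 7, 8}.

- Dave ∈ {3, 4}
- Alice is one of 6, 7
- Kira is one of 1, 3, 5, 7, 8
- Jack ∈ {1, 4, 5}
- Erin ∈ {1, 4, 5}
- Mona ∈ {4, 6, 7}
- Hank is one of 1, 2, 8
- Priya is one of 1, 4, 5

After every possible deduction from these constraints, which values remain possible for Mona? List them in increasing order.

Among the 8 variables, 2 fits only Hank (and all 8 values in {1, 2, 3, 4, 5, 6, 7, 8} must be used), so Hank = 2.
The 7 still-open variables draw from only 7 values {1, 3, 4, 5, 6, 7, 8}, so each is used; only Kira can be 8, hence Kira = 8.
The 6 still-open variables draw from only 6 values {1, 3, 4, 5, 6, 7}, so each is used; only Dave can be 3, hence Dave = 3.
Jack, Erin, Priya between them cover only {1, 4, 5} — a naked triple. Remove those values from Mona.
No further eliminations apply; Mona can still be any of 6, 7.

6, 7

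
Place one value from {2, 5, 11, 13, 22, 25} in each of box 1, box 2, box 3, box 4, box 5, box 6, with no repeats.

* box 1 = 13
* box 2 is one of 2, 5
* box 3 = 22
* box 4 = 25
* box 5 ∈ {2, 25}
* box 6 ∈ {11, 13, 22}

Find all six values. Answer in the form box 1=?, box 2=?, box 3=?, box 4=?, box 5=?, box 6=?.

box 1's domain is down to {13}, so box 1 = 13. Strike 13 from box 6.
box 3 has just one choice, so box 3 = 22. So box 6 can't be 22.
box 4 must be 25 (only option left). So box 5 can't be 25.
box 5's domain is down to {2}, so box 5 = 2. Eliminate 2 elsewhere: box 2.
box 6's domain is down to {11}, so box 6 = 11.
box 2 has just one choice, so box 2 = 5.

box 1=13, box 2=5, box 3=22, box 4=25, box 5=2, box 6=11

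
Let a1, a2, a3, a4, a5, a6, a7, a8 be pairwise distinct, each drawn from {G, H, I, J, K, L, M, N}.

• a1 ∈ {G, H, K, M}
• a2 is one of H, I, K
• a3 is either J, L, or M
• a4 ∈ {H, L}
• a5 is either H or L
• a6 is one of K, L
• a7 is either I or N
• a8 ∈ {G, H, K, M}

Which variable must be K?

The 8 variables draw from only 8 values {G, H, I, J, K, L, M, N}, so each is used; only a3 can be J, hence a3 = J.
The 7 still-open variables draw from only 7 values {G, H, I, K, L, M, N}, so each is used; only a7 can be N, hence a7 = N.
Among the 6 still-open variables, I fits only a2 (and all 6 values in {G, H, I, K, L, M} must be used), so a2 = I.
a4 and a5 share exactly the 2 values {H, L}; by pigeonhole those values go to them, so strike H, L from a1, a6, a8.
So K goes to a6.

a6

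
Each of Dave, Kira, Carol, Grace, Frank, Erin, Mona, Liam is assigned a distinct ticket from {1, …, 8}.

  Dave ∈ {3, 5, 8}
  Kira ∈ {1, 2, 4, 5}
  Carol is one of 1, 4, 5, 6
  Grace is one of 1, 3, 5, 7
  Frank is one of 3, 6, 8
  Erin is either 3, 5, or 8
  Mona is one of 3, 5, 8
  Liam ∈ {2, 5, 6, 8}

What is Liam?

Among the 8 variables, 7 fits only Grace (and all 8 values in {1, 2, 3, 4, 5, 6, 7, 8} must be used), so Grace = 7.
Dave, Erin, Mona share exactly the 3 values {3, 5, 8}; by pigeonhole those values go to them, so strike 3, 5, 8 from Kira, Carol, Frank, Liam.
Frank must be 6 (only option left). Remove 6 from Carol, Liam.
So Liam = 2.

2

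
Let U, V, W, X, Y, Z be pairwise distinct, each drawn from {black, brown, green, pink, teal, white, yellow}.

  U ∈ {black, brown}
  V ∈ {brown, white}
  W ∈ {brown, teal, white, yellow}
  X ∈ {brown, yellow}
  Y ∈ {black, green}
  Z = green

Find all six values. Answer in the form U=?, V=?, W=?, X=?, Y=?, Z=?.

Z must be green (only option left). Remove green from Y.
Y must be black (only option left). Eliminate black elsewhere: U.
That leaves U = brown. So V, W, X can't be brown.
V has just one choice, so V = white. Strike white from W.
That leaves X = yellow. Remove yellow from W.
W must be teal (only option left).

U=brown, V=white, W=teal, X=yellow, Y=black, Z=green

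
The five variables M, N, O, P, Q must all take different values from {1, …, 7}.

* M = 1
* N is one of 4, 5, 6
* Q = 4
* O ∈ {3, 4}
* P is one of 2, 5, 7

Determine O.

3

M's domain is down to {1}, so M = 1.
That leaves Q = 4. Strike 4 from N, O.
So O = 3.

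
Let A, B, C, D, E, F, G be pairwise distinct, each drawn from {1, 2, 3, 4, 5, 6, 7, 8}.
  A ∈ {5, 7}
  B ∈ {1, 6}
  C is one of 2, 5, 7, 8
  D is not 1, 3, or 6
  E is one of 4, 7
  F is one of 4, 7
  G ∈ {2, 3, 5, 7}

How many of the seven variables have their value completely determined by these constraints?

2

E and F share exactly the 2 values {4, 7}; by pigeonhole those values go to them, so strike 4, 7 from A, C, D, G.
A has just one choice, so A = 5. Strike 5 from C, D, G.
The 2 variables C and D are confined to {2, 8}, which locks those values in; drop them from G.
G must be 3 (only option left).
Determined: A=5, G=3. The other variables each still have more than one consistent value. That makes 2.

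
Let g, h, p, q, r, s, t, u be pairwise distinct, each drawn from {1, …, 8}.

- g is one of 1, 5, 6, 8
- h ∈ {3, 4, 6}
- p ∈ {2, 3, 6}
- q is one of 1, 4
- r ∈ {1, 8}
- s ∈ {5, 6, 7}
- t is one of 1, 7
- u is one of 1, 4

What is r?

8

The 8 variables together cover exactly {1, 2, 3, 4, 5, 6, 7, 8} — 8 values for 8 variables — and 2 appears only in p's list, so p = 2.
The 7 still-open variables draw from only 7 values {1, 3, 4, 5, 6, 7, 8}, so each is used; only h can be 3, hence h = 3.
The 2 variables q and u are confined to {1, 4}, which locks those values in; drop them from g, r, t.
So r = 8.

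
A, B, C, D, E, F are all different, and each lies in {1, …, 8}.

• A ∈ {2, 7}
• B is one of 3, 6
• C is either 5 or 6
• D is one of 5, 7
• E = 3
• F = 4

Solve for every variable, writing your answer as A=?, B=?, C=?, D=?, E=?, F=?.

E's domain is down to {3}, so E = 3. Remove 3 from B.
F has just one choice, so F = 4.
B has just one choice, so B = 6. So C can't be 6.
That leaves C = 5. So D can't be 5.
D has just one choice, so D = 7. So A can't be 7.
That leaves A = 2.

A=2, B=6, C=5, D=7, E=3, F=4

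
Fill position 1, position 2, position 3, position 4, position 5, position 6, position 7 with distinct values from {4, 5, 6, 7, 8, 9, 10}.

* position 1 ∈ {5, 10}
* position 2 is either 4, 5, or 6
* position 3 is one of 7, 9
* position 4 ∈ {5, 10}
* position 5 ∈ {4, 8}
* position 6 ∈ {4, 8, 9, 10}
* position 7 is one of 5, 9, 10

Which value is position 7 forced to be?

9

Among the 7 variables, 6 fits only position 2 (and all 7 values in {4, 5, 6, 7, 8, 9, 10} must be used), so position 2 = 6.
Among the 6 still-open variables, 7 fits only position 3 (and all 6 values in {4, 5, 7, 8, 9, 10} must be used), so position 3 = 7.
position 1 and position 4 between them cover only {5, 10} — a naked pair. Remove those values from position 6, position 7.
So position 7 = 9.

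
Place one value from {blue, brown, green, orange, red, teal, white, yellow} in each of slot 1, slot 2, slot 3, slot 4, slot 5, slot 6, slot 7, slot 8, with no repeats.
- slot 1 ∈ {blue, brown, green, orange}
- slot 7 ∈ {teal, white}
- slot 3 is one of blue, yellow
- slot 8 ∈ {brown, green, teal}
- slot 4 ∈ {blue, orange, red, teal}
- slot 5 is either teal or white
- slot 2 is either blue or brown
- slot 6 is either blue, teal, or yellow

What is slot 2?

The 8 variables together cover exactly {blue, brown, green, orange, red, teal, white, yellow} — 8 values for 8 variables — and red appears only in slot 4's list, so slot 4 = red.
The 7 still-open variables together cover exactly {blue, brown, green, orange, teal, white, yellow} — 7 values for 7 variables — and orange appears only in slot 1's list, so slot 1 = orange.
Among the 6 still-open variables, green fits only slot 8 (and all 6 values in {blue, brown, green, teal, white, yellow} must be used), so slot 8 = green.
Among the 5 still-open variables, brown fits only slot 2 (and all 5 values in {blue, brown, teal, white, yellow} must be used), so slot 2 = brown.

brown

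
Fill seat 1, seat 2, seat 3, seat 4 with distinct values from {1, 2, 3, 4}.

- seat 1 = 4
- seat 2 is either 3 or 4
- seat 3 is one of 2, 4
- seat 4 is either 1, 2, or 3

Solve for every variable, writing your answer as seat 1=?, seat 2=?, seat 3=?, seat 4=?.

seat 1=4, seat 2=3, seat 3=2, seat 4=1

seat 1's domain is down to {4}, so seat 1 = 4. Eliminate 4 elsewhere: seat 2, seat 3.
That leaves seat 2 = 3. Strike 3 from seat 4.
That leaves seat 3 = 2. Remove 2 from seat 4.
That leaves seat 4 = 1.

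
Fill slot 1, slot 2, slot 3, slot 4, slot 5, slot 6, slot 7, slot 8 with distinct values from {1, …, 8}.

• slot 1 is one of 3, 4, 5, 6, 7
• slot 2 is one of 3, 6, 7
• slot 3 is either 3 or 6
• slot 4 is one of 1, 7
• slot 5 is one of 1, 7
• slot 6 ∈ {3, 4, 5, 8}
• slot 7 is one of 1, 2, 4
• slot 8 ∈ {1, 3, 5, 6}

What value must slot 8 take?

The 8 variables together cover exactly {1, 2, 3, 4, 5, 6, 7, 8} — 8 values for 8 variables — and 2 appears only in slot 7's list, so slot 7 = 2.
The 7 still-open variables draw from only 7 values {1, 3, 4, 5, 6, 7, 8}, so each is used; only slot 6 can be 8, hence slot 6 = 8.
Among the 6 still-open variables, 4 fits only slot 1 (and all 6 values in {1, 3, 4, 5, 6, 7} must be used), so slot 1 = 4.
Among the 5 still-open variables, 5 fits only slot 8 (and all 5 values in {1, 3, 5, 6, 7} must be used), so slot 8 = 5.

5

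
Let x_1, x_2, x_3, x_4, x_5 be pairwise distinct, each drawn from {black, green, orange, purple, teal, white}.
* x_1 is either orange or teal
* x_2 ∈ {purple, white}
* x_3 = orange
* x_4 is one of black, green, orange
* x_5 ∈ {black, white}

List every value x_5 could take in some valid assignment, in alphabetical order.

x_3's domain is down to {orange}, so x_3 = orange. So x_1, x_4 can't be orange.
x_1 must be teal (only option left).
No further eliminations apply; x_5 can still be any of black, white.

black, white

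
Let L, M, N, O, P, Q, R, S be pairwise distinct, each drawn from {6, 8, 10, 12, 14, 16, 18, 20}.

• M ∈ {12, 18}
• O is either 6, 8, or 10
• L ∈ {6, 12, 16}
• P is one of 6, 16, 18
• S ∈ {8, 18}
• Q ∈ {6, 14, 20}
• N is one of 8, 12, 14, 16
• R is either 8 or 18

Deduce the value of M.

12

The 8 variables draw from only 8 values {6, 8, 10, 12, 14, 16, 18, 20}, so each is used; only O can be 10, hence O = 10.
The 7 still-open variables draw from only 7 values {6, 8, 12, 14, 16, 18, 20}, so each is used; only Q can be 20, hence Q = 20.
The 6 still-open variables together cover exactly {6, 8, 12, 14, 16, 18} — 6 values for 6 variables — and 14 appears only in N's list, so N = 14.
R and S share exactly the 2 values {8, 18}; by pigeonhole those values go to them, so strike 8, 18 from M, P.
So M = 12.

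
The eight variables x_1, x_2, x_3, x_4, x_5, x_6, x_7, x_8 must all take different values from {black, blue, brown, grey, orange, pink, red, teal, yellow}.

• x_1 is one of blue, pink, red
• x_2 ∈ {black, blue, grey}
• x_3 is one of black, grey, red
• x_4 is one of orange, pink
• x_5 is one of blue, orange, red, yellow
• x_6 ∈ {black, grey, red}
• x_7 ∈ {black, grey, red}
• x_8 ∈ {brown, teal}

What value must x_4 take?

orange

x_3, x_6, x_7 between them cover only {black, grey, red} — a naked triple. Remove those values from x_1, x_2, x_5.
x_2's domain is down to {blue}, so x_2 = blue. Strike blue from x_1, x_5.
x_1 must be pink (only option left). Remove pink from x_4.
So x_4 = orange.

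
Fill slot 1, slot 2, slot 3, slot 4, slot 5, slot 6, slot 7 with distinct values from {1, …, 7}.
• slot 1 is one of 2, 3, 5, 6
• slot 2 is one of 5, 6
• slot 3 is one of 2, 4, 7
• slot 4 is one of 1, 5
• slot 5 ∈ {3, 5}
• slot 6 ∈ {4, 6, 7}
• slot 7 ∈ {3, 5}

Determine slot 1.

2

The 7 variables draw from only 7 values {1, 2, 3, 4, 5, 6, 7}, so each is used; only slot 4 can be 1, hence slot 4 = 1.
slot 5 and slot 7 between them cover only {3, 5} — a naked pair. Remove those values from slot 1, slot 2.
That leaves slot 2 = 6. Eliminate 6 elsewhere: slot 1, slot 6.
So slot 1 = 2.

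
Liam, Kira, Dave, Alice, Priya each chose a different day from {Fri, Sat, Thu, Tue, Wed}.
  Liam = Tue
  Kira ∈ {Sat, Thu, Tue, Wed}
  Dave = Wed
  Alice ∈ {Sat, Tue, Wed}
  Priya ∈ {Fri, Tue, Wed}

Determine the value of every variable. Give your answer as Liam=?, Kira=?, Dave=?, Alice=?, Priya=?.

Liam=Tue, Kira=Thu, Dave=Wed, Alice=Sat, Priya=Fri

Liam must be Tue (only option left). So Kira, Alice, Priya can't be Tue.
Dave must be Wed (only option left). Remove Wed from Kira, Alice, Priya.
Alice's domain is down to {Sat}, so Alice = Sat. Remove Sat from Kira.
That leaves Priya = Fri.
Kira has just one choice, so Kira = Thu.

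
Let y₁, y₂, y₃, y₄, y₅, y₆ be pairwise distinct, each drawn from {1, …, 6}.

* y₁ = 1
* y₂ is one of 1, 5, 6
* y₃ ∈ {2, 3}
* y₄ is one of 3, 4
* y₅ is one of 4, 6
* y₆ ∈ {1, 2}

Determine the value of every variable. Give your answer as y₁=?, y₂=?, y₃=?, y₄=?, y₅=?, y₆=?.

y₁ has just one choice, so y₁ = 1. Strike 1 from y₂, y₆.
y₆ must be 2 (only option left). Remove 2 from y₃.
y₃ must be 3 (only option left). Eliminate 3 elsewhere: y₄.
That leaves y₄ = 4. Remove 4 from y₅.
y₅ has just one choice, so y₅ = 6. Remove 6 from y₂.
y₂ must be 5 (only option left).

y₁=1, y₂=5, y₃=3, y₄=4, y₅=6, y₆=2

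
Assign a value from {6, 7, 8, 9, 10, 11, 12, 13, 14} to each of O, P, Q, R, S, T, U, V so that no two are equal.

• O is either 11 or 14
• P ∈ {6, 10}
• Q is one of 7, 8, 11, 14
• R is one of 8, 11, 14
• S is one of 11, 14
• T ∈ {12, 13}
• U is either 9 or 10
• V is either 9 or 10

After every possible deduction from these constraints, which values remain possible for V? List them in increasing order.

O and S share exactly the 2 values {11, 14}; by pigeonhole those values go to them, so strike 11, 14 from Q, R.
R's domain is down to {8}, so R = 8. Strike 8 from Q.
Q must be 7 (only option left).
U and V share exactly the 2 values {9, 10}; by pigeonhole those values go to them, so strike 9, 10 from P.
That leaves P = 6.
No further eliminations apply; V can still be any of 9, 10.

9, 10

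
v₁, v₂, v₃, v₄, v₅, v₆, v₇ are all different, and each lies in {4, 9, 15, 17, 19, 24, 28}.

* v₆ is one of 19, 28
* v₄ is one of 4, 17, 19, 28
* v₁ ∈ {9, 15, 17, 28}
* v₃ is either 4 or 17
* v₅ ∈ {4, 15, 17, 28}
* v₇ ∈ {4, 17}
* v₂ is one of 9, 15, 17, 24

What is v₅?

The 7 variables draw from only 7 values {4, 9, 15, 17, 19, 24, 28}, so each is used; only v₂ can be 24, hence v₂ = 24.
The 6 still-open variables together cover exactly {4, 9, 15, 17, 19, 28} — 6 values for 6 variables — and 9 appears only in v₁'s list, so v₁ = 9.
The 5 still-open variables draw from only 5 values {4, 15, 17, 19, 28}, so each is used; only v₅ can be 15, hence v₅ = 15.

15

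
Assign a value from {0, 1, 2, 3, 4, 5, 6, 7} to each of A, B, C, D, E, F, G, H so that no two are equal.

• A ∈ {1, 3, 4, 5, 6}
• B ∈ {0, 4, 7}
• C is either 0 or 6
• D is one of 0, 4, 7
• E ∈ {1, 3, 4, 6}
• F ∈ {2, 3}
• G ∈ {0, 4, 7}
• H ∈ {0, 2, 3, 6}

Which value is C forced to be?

The 8 variables draw from only 8 values {0, 1, 2, 3, 4, 5, 6, 7}, so each is used; only A can be 5, hence A = 5.
Among the 7 still-open variables, 1 fits only E (and all 7 values in {0, 1, 2, 3, 4, 6, 7} must be used), so E = 1.
The 3 variables B, D, G are confined to {0, 4, 7}, which locks those values in; drop them from C, H.
So C = 6.

6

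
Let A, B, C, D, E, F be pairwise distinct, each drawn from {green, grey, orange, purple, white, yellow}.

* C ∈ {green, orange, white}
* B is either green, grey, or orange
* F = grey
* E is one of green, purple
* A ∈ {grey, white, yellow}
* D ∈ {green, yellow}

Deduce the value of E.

F has just one choice, so F = grey. Remove grey from A, B.
Among the 5 still-open variables, purple fits only E (and all 5 values in {green, orange, purple, white, yellow} must be used), so E = purple.

purple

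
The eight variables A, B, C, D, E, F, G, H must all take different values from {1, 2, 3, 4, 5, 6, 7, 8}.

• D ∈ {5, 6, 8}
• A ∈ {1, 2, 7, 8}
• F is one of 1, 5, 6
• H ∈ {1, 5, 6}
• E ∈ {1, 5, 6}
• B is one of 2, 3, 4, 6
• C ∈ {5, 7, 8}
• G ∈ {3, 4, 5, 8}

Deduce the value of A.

The 3 variables E, F, H are confined to {1, 5, 6}, which locks those values in; drop them from A, B, C, D, G.
D must be 8 (only option left). Remove 8 from A, C, G.
C's domain is down to {7}, so C = 7. Strike 7 from A.
So A = 2.

2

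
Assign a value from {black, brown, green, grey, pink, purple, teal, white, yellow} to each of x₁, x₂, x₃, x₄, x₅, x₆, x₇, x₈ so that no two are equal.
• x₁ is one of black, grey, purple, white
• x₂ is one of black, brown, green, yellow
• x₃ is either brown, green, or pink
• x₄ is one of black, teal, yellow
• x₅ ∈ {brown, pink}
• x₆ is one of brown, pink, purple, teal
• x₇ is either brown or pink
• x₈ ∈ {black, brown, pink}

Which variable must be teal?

x₅ and x₇ share exactly the 2 values {brown, pink}; by pigeonhole those values go to them, so strike brown, pink from x₂, x₃, x₆, x₈.
x₃ has just one choice, so x₃ = green. Remove green from x₂.
That leaves x₈ = black. Strike black from x₁, x₂, x₄.
x₂ has just one choice, so x₂ = yellow. Eliminate yellow elsewhere: x₄.
So teal goes to x₄.

x₄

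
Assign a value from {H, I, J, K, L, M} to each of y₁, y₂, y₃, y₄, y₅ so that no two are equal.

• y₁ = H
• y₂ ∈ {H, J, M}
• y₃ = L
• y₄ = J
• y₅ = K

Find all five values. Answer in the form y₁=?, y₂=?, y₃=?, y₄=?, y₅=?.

y₁=H, y₂=M, y₃=L, y₄=J, y₅=K

y₁ must be H (only option left). Remove H from y₂.
y₃ has just one choice, so y₃ = L.
y₄ has just one choice, so y₄ = J. Eliminate J elsewhere: y₂.
y₅ must be K (only option left).
y₂'s domain is down to {M}, so y₂ = M.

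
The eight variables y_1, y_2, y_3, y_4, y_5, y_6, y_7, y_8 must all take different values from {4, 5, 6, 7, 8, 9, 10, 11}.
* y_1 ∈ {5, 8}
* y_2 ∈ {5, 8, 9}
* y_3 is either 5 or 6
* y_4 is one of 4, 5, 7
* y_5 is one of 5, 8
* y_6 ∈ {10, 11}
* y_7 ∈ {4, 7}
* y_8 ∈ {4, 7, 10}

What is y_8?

10

The 8 variables together cover exactly {4, 5, 6, 7, 8, 9, 10, 11} — 8 values for 8 variables — and 6 appears only in y_3's list, so y_3 = 6.
Among the 7 still-open variables, 9 fits only y_2 (and all 7 values in {4, 5, 7, 8, 9, 10, 11} must be used), so y_2 = 9.
The 6 still-open variables together cover exactly {4, 5, 7, 8, 10, 11} — 6 values for 6 variables — and 11 appears only in y_6's list, so y_6 = 11.
Among the 5 still-open variables, 10 fits only y_8 (and all 5 values in {4, 5, 7, 8, 10} must be used), so y_8 = 10.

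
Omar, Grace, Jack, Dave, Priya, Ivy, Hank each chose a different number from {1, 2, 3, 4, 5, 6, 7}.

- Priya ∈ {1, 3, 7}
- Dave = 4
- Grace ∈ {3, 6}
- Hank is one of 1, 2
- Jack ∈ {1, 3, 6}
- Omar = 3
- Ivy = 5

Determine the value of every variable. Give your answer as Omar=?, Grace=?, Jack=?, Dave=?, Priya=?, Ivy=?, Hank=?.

Omar=3, Grace=6, Jack=1, Dave=4, Priya=7, Ivy=5, Hank=2

Omar has just one choice, so Omar = 3. Remove 3 from Grace, Jack, Priya.
Grace must be 6 (only option left). Remove 6 from Jack.
That leaves Jack = 1. Eliminate 1 elsewhere: Priya, Hank.
Dave's domain is down to {4}, so Dave = 4.
Priya must be 7 (only option left).
Ivy must be 5 (only option left).
That leaves Hank = 2.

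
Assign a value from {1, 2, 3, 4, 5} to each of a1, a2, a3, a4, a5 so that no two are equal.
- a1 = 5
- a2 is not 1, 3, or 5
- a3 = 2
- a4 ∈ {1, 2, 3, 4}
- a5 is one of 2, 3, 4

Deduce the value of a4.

a1 must be 5 (only option left).
a3's domain is down to {2}, so a3 = 2. So a2, a4, a5 can't be 2.
That leaves a2 = 4. Strike 4 from a4, a5.
a5 has just one choice, so a5 = 3. Eliminate 3 elsewhere: a4.
So a4 = 1.

1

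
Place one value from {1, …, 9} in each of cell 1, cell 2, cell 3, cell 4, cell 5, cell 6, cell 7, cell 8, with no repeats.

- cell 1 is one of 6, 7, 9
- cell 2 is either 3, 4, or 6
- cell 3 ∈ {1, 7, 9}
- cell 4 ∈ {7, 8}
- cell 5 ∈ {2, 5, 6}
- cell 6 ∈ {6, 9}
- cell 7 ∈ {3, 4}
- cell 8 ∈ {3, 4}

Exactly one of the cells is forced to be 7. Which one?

cell 1

cell 7 and cell 8 share exactly the 2 values {3, 4}; by pigeonhole those values go to them, so strike 3, 4 from cell 2.
cell 2 must be 6 (only option left). Strike 6 from cell 1, cell 5, cell 6.
cell 6 must be 9 (only option left). Strike 9 from cell 1, cell 3.
So 7 goes to cell 1.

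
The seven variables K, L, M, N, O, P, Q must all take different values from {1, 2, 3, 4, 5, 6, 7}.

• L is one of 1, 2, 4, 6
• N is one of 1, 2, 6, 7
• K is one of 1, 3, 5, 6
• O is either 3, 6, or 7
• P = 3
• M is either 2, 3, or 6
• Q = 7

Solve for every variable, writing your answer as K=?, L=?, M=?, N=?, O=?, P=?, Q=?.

P has just one choice, so P = 3. Remove 3 from K, M, O.
Q has just one choice, so Q = 7. Strike 7 from N, O.
O's domain is down to {6}, so O = 6. Strike 6 from K, L, M, N.
M has just one choice, so M = 2. Strike 2 from L, N.
N's domain is down to {1}, so N = 1. Strike 1 from K, L.
K must be 5 (only option left).
L's domain is down to {4}, so L = 4.

K=5, L=4, M=2, N=1, O=6, P=3, Q=7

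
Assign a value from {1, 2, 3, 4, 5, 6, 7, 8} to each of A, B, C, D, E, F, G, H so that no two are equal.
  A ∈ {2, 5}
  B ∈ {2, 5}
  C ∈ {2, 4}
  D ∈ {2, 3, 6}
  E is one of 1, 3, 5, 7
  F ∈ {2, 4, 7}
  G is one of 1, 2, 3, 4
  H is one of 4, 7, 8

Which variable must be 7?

F

The 8 variables draw from only 8 values {1, 2, 3, 4, 5, 6, 7, 8}, so each is used; only D can be 6, hence D = 6.
Among the 7 still-open variables, 8 fits only H (and all 7 values in {1, 2, 3, 4, 5, 7, 8} must be used), so H = 8.
The 2 variables A and B are confined to {2, 5}, which locks those values in; drop them from C, E, F, G.
C must be 4 (only option left). Remove 4 from F, G.
So 7 goes to F.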